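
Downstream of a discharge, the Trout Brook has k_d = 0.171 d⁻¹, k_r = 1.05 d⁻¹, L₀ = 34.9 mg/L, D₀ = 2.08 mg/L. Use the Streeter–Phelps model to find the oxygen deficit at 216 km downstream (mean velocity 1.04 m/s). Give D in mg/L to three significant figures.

D ≈ 4.12 mg/L

Travel time t = x/v = 216 km / (1.04 m/s) = 216000 m / 1.04 m/s = 207700 s = 2.404 d.
k_d L₀/(k_r−k_d) = 0.171×34.9/(1.05−0.171) = 5.968/0.8790 = 6.789 mg/L.
e^(−k_d t) = e^(−0.171×2.404) = 0.6629; e^(−k_r t) = e^(−1.05×2.404) = 0.08014.
D = 6.789 × (0.6629 − 0.08014) + 2.08 × 0.08014 = 3.957 + 0.1667 = 4.124 mg/L.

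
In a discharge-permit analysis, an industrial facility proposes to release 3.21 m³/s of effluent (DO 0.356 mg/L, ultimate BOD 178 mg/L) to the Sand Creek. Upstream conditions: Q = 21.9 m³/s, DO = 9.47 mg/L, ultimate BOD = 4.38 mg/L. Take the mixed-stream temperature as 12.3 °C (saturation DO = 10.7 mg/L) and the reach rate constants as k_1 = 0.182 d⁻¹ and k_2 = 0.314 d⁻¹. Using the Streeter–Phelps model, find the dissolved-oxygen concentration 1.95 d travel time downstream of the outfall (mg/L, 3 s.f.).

Mixed DO = (21.9×9.47 + 3.21×0.356)/(21.9+3.21) = 208.5/25.11 = 8.305 mg/L.
Mixed L₀ = (21.9×4.38 + 3.21×178)/(25.11) = 667.3/25.11 = 26.58 mg/L.
Initial deficit D₀ = C_s − DO₀ = 10.7 − 8.305 = 2.395 mg/L.
D(1.95) = [0.182×26.58/(0.314−0.182)](e^(−0.182×1.95) − e^(−0.314×1.95)) + 2.395 e^(−0.314×1.95)
= 36.64 × (0.7012 − 0.5421) + 2.395 × 0.5421 = 7.130 mg/L.
DO = 10.7 − 7.130 = 3.570 mg/L.

DO ≈ 3.57 mg/L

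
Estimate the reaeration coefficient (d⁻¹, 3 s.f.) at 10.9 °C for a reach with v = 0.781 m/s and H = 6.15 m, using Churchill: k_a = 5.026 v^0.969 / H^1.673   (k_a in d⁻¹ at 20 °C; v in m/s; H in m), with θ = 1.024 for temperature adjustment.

k_a(20) = 5.026 × 0.781^0.969 / 6.15^1.673 = 5.026 × 0.7870 / 20.88 = 0.1894 d⁻¹.
k_a(10.9) = 0.1894 × 1.024^(10.9−20) = 0.1894 × 0.8059 = 0.1526 d⁻¹.

k_a ≈ 0.153 d⁻¹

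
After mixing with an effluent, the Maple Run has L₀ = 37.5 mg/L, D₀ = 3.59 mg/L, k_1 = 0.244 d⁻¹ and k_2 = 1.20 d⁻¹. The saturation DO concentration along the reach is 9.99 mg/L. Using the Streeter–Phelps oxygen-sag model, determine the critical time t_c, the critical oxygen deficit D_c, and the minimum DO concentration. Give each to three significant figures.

t_c ≈ 1.17 d; D_c ≈ 5.73 mg/L; min DO ≈ 4.26 mg/L

t_c = [1/(k_2−k_1)] ln[(k_2/k_1)(1 − D₀(k_2−k_1)/(k_1 L₀))]
= [1/(1.20−0.244)] ln[(1.20/0.244)(1 − 3.59×0.9560/(0.244×37.5))]
= (1/0.9560) ln[4.918 × 0.6249] = 1.046 × ln(3.073) = 1.046 × 1.123 = 1.174 d.
D_c = (k_1/k_2) L₀ e^(−k_1 t_c) = (0.244/1.20) × 37.5 × e^(−0.244×1.174) = 0.2033 × 37.5 × 0.7508 = 5.725 mg/L.
Minimum DO = C_s − D_c = 9.99 − 5.725 = 4.265 mg/L.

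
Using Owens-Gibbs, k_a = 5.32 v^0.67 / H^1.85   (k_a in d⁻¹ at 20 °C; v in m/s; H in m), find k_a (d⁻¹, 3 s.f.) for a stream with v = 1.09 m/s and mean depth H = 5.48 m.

k_a ≈ 0.242 d⁻¹

k_a = 5.32 × 1.09^0.67 / 5.48^1.85 = 5.32 × 1.059 / 23.27 = 0.2422 d⁻¹.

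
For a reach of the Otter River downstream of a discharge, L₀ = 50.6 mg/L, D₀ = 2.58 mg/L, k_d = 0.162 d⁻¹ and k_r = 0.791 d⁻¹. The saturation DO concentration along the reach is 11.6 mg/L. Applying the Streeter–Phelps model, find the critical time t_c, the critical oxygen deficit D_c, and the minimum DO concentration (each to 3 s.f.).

t_c ≈ 2.17 d; D_c ≈ 7.29 mg/L; min DO ≈ 4.31 mg/L

With k_r/k_d = 4.883 and 1 − D₀(k_r−k_d)/(k_d L₀) = 0.8020,
t_c = ln(4.883 × 0.8020) / (0.791 − 0.162) = ln(3.916) / 0.6290 = 1.365/0.6290 = 2.170 d.
L(t_c) = L₀ e^(−k_d t_c) = 50.6 × 0.7036 = 35.60 mg/L, and at the critical point k_r D_c = k_d L, so D_c = (0.162/0.791) × 35.60 = 7.291 mg/L.
Minimum DO = C_s − D_c = 11.6 − 7.291 = 4.309 mg/L.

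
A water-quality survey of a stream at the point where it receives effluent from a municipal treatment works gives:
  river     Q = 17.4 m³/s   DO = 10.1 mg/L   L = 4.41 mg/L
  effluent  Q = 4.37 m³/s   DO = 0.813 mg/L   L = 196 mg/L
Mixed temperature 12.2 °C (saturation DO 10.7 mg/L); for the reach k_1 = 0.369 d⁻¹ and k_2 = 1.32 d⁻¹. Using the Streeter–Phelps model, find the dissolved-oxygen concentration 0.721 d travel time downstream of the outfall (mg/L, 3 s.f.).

DO ≈ 3.42 mg/L

Mixed DO = (17.4×10.1 + 4.37×0.813)/(17.4+4.37) = 179.3/21.77 = 8.236 mg/L.
Mixed L₀ = (17.4×4.41 + 4.37×196)/(21.77) = 933.3/21.77 = 42.87 mg/L.
Initial deficit D₀ = C_s − DO₀ = 10.7 − 8.236 = 2.464 mg/L.
D(0.721) = [0.369×42.87/(1.32−0.369)](e^(−0.369×0.721) − e^(−1.32×0.721)) + 2.464 e^(−1.32×0.721)
= 16.63 × (0.7664 − 0.3861) + 2.464 × 0.3861 = 7.278 mg/L.
DO = 10.7 − 7.278 = 3.422 mg/L.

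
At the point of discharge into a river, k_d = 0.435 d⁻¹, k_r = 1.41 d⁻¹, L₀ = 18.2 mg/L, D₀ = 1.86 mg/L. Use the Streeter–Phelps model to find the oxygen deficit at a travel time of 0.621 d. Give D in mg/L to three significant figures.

k_d L₀/(k_r−k_d) = 0.435×18.2/(1.41−0.435) = 7.917/0.9750 = 8.120 mg/L.
e^(−k_d t) = e^(−0.435×0.6210) = 0.7633; e^(−k_r t) = e^(−1.41×0.6210) = 0.4166.
D = 8.120 × (0.7633 − 0.4166) + 1.86 × 0.4166 = 2.815 + 0.7749 = 3.590 mg/L.

D ≈ 3.59 mg/L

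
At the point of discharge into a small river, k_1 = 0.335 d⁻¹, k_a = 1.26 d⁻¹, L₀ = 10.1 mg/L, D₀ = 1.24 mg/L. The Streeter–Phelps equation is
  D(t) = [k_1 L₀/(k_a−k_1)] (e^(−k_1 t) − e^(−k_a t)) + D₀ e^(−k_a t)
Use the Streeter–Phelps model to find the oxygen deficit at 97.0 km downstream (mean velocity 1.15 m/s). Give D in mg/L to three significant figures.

D ≈ 1.93 mg/L

Travel time t = x/v = 97.0 km / (1.15 m/s) = 97000 m / 1.15 m/s = 84350 s = 0.9762 d.
k_1 L₀/(k_a−k_1) = 0.335×10.1/(1.26−0.335) = 3.384/0.9250 = 3.658 mg/L.
e^(−k_1 t) = e^(−0.335×0.9762) = 0.7211; e^(−k_a t) = e^(−1.26×0.9762) = 0.2923.
D = 3.658 × (0.7211 − 0.2923) + 1.24 × 0.2923 = 1.568 + 0.3624 = 1.931 mg/L.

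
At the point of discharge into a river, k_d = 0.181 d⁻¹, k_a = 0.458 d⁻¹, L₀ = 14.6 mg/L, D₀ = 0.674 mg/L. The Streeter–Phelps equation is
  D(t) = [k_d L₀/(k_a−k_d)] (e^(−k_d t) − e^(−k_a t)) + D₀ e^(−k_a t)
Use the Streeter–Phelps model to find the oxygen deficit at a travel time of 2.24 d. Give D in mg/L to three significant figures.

k_d L₀/(k_a−k_d) = 0.181×14.6/(0.458−0.181) = 2.643/0.2770 = 9.540 mg/L.
e^(−k_d t) = e^(−0.181×2.240) = 0.6667; e^(−k_a t) = e^(−0.458×2.240) = 0.3585.
D = 9.540 × (0.6667 − 0.3585) + 0.674 × 0.3585 = 2.940 + 0.2416 = 3.182 mg/L.

D ≈ 3.18 mg/L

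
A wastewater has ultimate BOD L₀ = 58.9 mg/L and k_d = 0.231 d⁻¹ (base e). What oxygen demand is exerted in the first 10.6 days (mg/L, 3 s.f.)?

y ≈ 53.8 mg/L

y_t = L₀(1 − e^(−k_d t)) = 58.9 × (1 − e^(−0.231×10.6))
= 58.9 × (1 − 0.08641) = 58.9 × 0.9136 = 53.81 mg/L.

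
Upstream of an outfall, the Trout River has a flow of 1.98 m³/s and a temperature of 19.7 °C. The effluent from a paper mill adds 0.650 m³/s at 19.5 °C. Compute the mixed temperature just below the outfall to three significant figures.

19.7 °C

Flow-weighted mixing: C = (Q_r C_r + Q_w C_w)/(Q_r + Q_w)
= (1.98×19.7 + 0.650×19.5)/(1.98 + 0.650) = 51.68/2.630 = 19.65 °C.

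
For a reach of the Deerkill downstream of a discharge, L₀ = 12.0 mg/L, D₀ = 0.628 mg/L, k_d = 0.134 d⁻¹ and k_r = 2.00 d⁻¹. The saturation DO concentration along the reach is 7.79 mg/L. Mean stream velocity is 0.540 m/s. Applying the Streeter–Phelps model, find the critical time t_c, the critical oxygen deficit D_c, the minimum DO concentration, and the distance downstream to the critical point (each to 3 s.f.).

t_c ≈ 0.749 d; D_c ≈ 0.727 mg/L; min DO ≈ 7.06 mg/L; x_c ≈ 35.0 km

t_c = [1/(k_r−k_d)] ln[(k_r/k_d)(1 − D₀(k_r−k_d)/(k_d L₀))]
= [1/(2.00−0.134)] ln[(2.00/0.134)(1 − 0.628×1.866/(0.134×12.0))]
= (1/1.866) ln[14.93 × 0.2712] = 0.5359 × ln(4.048) = 0.5359 × 1.398 = 0.7494 d.
L(t_c) = L₀ e^(−k_d t_c) = 12.0 × 0.9045 = 10.85 mg/L, and at the critical point k_r D_c = k_d L, so D_c = (0.134/2.00) × 10.85 = 0.7272 mg/L.
Minimum DO = C_s − D_c = 7.79 − 0.7272 = 7.063 mg/L.
x_c = v t_c = 0.540 m/s × 0.7494 d × 86400 s/d = 34960 m ≈ 35.0 km.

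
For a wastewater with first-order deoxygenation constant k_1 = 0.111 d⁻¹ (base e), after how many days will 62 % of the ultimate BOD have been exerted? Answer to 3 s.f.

y/L₀ = 1 − e^(−k_1 t) = 0.62 ⇒ e^(−k_1 t) = 0.380
t = −ln(0.380) / 0.111 = 0.9676 / 0.111 = 8.717 d.

t ≈ 8.72 d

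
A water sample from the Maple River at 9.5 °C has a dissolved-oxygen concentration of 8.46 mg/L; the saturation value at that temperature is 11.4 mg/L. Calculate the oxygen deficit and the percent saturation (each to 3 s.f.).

D ≈ 2.94 mg/L; 74.2 % saturation

D = C_s − C = 11.4 − 8.46 = 2.94 mg/L.
% saturation = 8.46/11.4 × 100 = 74.2 %.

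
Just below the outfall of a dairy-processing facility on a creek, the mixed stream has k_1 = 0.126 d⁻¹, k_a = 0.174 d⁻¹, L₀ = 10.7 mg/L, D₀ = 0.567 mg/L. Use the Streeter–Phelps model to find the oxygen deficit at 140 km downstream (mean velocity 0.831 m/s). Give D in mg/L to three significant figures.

D ≈ 2.37 mg/L

Travel time t = x/v = 140 km / (0.831 m/s) = 140000 m / 0.831 m/s = 168500 s = 1.950 d.
k_1 L₀/(k_a−k_1) = 0.126×10.7/(0.174−0.126) = 1.348/0.04800 = 28.09 mg/L.
e^(−k_1 t) = e^(−0.126×1.950) = 0.7822; e^(−k_a t) = e^(−0.174×1.950) = 0.7123.
D = 28.09 × (0.7822 − 0.7123) + 0.567 × 0.7123 = 1.963 + 0.4039 = 2.367 mg/L.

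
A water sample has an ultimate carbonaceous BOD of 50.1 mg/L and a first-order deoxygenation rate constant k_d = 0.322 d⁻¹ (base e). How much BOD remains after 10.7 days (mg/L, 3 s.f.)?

L ≈ 1.60 mg/L

L_t = L₀ e^(−k_d t) = 50.1 × e^(−0.322×10.7) = 50.1 × 0.03189 = 1.598 mg/L.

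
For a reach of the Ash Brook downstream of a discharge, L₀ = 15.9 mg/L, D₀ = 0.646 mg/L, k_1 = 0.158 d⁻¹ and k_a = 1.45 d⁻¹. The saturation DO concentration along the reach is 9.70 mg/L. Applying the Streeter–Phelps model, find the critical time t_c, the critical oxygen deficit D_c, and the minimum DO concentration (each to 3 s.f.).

t_c ≈ 1.40 d; D_c ≈ 1.39 mg/L; min DO ≈ 8.31 mg/L

t_c = [1/(k_a−k_1)] ln[(k_a/k_1)(1 − D₀(k_a−k_1)/(k_1 L₀))]
= [1/(1.45−0.158)] ln[(1.45/0.158)(1 − 0.646×1.292/(0.158×15.9))]
= (1/1.292) ln[9.177 × 0.6678] = 0.7740 × ln(6.128) = 0.7740 × 1.813 = 1.403 d.
D_c = (k_1/k_a) L₀ e^(−k_1 t_c) = (0.158/1.45) × 15.9 × e^(−0.158×1.403) = 0.1090 × 15.9 × 0.8012 = 1.388 mg/L.
Minimum DO = C_s − D_c = 9.70 − 1.388 = 8.312 mg/L.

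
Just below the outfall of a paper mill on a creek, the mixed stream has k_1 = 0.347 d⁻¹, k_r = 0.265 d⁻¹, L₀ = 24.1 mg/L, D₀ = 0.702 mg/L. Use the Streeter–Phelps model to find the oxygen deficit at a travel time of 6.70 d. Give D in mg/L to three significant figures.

D ≈ 7.42 mg/L

k_1 L₀/(k_r−k_1) = 0.347×24.1/(0.265−0.347) = 8.363/-0.08200 = -102.0 mg/L.
e^(−k_1 t) = e^(−0.347×6.700) = 0.09779; e^(−k_r t) = e^(−0.265×6.700) = 0.1694.
D = -102.0 × (0.09779 − 0.1694) + 0.702 × 0.1694 = 7.303 + 0.1189 = 7.422 mg/L.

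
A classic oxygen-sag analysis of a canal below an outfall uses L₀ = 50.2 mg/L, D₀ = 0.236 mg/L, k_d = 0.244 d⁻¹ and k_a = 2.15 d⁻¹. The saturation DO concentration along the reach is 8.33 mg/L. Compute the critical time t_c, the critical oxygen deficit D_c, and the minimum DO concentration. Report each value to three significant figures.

t_c ≈ 1.12 d; D_c ≈ 4.33 mg/L; min DO ≈ 4.00 mg/L

t_c = [1/(k_a−k_d)] ln[(k_a/k_d)(1 − D₀(k_a−k_d)/(k_d L₀))]
= [1/(2.15−0.244)] ln[(2.15/0.244)(1 − 0.236×1.906/(0.244×50.2))]
= (1/1.906) ln[8.811 × 0.9633] = 0.5247 × ln(8.488) = 0.5247 × 2.139 = 1.122 d.
L(t_c) = L₀ e^(−k_d t_c) = 50.2 × 0.7605 = 38.18 mg/L, and at the critical point k_a D_c = k_d L, so D_c = (0.244/2.15) × 38.18 = 4.333 mg/L.
Minimum DO = C_s − D_c = 8.33 − 4.333 = 3.997 mg/L.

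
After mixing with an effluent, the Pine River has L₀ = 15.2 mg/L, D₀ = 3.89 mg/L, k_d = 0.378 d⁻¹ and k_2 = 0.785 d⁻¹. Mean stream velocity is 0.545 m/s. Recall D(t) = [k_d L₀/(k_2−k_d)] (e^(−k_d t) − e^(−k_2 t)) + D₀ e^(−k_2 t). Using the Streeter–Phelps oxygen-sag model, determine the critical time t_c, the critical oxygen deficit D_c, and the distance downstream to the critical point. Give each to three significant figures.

t_c ≈ 1.00 d; D_c ≈ 5.01 mg/L; x_c ≈ 47.3 km

t_c = [1/(k_2−k_d)] ln[(k_2/k_d)(1 − D₀(k_2−k_d)/(k_d L₀))]
= [1/(0.785−0.378)] ln[(0.785/0.378)(1 − 3.89×0.4070/(0.378×15.2))]
= (1/0.4070) ln[2.077 × 0.7244] = 2.457 × ln(1.504) = 2.457 × 0.4084 = 1.004 d.
L(t_c) = L₀ e^(−k_d t_c) = 15.2 × 0.6843 = 10.40 mg/L, and at the critical point k_2 D_c = k_d L, so D_c = (0.378/0.785) × 10.40 = 5.009 mg/L.
x_c = v t_c = 0.545 m/s × 1.004 d × 86400 s/d = 47250 m ≈ 47.3 km.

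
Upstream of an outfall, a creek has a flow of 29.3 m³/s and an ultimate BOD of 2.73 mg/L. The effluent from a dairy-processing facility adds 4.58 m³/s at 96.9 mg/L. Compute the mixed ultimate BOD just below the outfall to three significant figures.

15.5 mg/L

Flow-weighted mixing: C = (Q_r C_r + Q_w C_w)/(Q_r + Q_w)
= (29.3×2.73 + 4.58×96.9)/(29.3 + 4.58) = 523.8/33.88 = 15.46 mg/L.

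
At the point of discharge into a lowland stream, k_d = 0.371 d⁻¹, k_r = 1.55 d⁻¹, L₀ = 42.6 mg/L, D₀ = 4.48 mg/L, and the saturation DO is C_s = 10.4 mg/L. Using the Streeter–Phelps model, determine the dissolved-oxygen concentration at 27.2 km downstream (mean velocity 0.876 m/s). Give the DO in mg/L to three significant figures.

DO ≈ 3.78 mg/L

Travel time t = x/v = 27.2 km / (0.876 m/s) = 27200 m / 0.876 m/s = 31050 s = 0.3594 d.
k_d L₀/(k_r−k_d) = 0.371×42.6/(1.55−0.371) = 15.80/1.179 = 13.41 mg/L.
e^(−k_d t) = e^(−0.371×0.3594) = 0.8752; e^(−k_r t) = e^(−1.55×0.3594) = 0.5729.
D = 13.41 × (0.8752 − 0.5729) + 4.48 × 0.5729 = 4.052 + 2.567 = 6.619 mg/L.
DO = C_s − D = 10.4 − 6.619 = 3.781 mg/L.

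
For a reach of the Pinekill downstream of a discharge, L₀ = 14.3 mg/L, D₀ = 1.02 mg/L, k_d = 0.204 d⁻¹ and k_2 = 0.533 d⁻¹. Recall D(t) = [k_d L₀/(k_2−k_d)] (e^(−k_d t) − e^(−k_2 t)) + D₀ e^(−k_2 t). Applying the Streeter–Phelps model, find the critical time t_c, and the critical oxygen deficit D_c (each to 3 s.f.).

t_c ≈ 2.55 d; D_c ≈ 3.25 mg/L

At the critical point dD/dt = 0, so k_d L₀ e^(−k_d t) = k_2 D. Substituting D(t) from the Streeter–Phelps equation and solving for t gives
t_c = ln[(k_2/k_d)(1 − D₀(k_2−k_d)/(k_d L₀))] / (k_2−k_d).
Here k_2−k_d = 0.3290 d⁻¹ and 1 − D₀(k_2−k_d)/(k_d L₀) = 1 − 1.02×0.3290/(0.204×14.3) = 0.8850, so
t_c = ln(2.613 × 0.8850) / 0.3290 = 0.8382 / 0.3290 = 2.548 d.
D_c = (k_d/k_2) L₀ e^(−k_d t_c) = (0.204/0.533) × 14.3 × e^(−0.204×2.548) = 0.3827 × 14.3 × 0.5947 = 3.255 mg/L.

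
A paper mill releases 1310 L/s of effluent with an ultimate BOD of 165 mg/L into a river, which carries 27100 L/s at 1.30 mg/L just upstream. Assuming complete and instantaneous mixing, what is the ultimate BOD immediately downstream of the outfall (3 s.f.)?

8.85 mg/L

Flow-weighted mixing: C = (Q_r C_r + Q_w C_w)/(Q_r + Q_w)
= (27100×1.30 + 1310×165)/(27100 + 1310) = 251400/28410 = 8.848 mg/L.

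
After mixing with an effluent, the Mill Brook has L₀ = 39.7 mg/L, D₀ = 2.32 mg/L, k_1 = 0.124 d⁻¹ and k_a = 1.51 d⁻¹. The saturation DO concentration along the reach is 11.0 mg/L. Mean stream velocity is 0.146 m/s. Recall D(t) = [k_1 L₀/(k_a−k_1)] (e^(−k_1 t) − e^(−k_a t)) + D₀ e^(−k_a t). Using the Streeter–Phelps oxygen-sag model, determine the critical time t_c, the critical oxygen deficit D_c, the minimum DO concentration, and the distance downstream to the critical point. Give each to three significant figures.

With k_a/k_1 = 12.18 and 1 − D₀(k_a−k_1)/(k_1 L₀) = 0.3468,
t_c = ln(12.18 × 0.3468) / (1.51 − 0.124) = ln(4.223) / 1.386 = 1.441/1.386 = 1.039 d.
L(t_c) = L₀ e^(−k_1 t_c) = 39.7 × 0.8791 = 34.90 mg/L, and at the critical point k_a D_c = k_1 L, so D_c = (0.124/1.51) × 34.90 = 2.866 mg/L.
Minimum DO = C_s − D_c = 11.0 − 2.866 = 8.134 mg/L.
x_c = v t_c = 0.146 m/s × 1.039 d × 86400 s/d = 13110 m ≈ 13.1 km.

t_c ≈ 1.04 d; D_c ≈ 2.87 mg/L; min DO ≈ 8.13 mg/L; x_c ≈ 13.1 km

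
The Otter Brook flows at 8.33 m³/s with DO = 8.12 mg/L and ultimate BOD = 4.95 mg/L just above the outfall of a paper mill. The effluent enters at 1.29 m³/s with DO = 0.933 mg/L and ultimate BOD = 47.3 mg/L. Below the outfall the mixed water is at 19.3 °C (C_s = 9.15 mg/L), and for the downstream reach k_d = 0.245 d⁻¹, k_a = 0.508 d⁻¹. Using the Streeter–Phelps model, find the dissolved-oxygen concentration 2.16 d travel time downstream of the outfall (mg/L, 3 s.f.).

Mixed DO = (8.33×8.12 + 1.29×0.933)/(8.33+1.29) = 68.84/9.620 = 7.156 mg/L.
Mixed L₀ = (8.33×4.95 + 1.29×47.3)/(9.620) = 102.3/9.620 = 10.63 mg/L.
Initial deficit D₀ = C_s − DO₀ = 9.15 − 7.156 = 1.994 mg/L.
D(2.16) = [0.245×10.63/(0.508−0.245)](e^(−0.245×2.16) − e^(−0.508×2.16)) + 1.994 e^(−0.508×2.16)
= 9.901 × (0.5891 − 0.3338) + 1.994 × 0.3338 = 3.193 mg/L.
DO = 9.15 − 3.193 = 5.957 mg/L.

DO ≈ 5.96 mg/L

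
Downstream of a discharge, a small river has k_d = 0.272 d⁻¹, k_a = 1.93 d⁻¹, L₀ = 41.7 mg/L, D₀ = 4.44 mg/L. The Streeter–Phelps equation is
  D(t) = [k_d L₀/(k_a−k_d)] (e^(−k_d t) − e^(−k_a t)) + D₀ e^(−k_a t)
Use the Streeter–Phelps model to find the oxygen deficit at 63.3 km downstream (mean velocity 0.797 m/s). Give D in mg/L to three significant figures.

Travel time t = x/v = 63.3 km / (0.797 m/s) = 63300 m / 0.797 m/s = 79420 s = 0.9192 d.
k_d L₀/(k_a−k_d) = 0.272×41.7/(1.93−0.272) = 11.34/1.658 = 6.841 mg/L.
e^(−k_d t) = e^(−0.272×0.9192) = 0.7788; e^(−k_a t) = e^(−1.93×0.9192) = 0.1696.
D = 6.841 × (0.7788 − 0.1696) + 4.44 × 0.1696 = 4.167 + 0.7532 = 4.920 mg/L.

D ≈ 4.92 mg/L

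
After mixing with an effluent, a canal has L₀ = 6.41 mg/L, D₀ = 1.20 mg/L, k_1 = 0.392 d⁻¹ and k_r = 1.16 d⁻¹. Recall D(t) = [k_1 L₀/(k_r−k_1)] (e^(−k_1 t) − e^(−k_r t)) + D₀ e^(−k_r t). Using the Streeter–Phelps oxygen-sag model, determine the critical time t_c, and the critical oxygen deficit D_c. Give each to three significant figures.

t_c ≈ 0.818 d; D_c ≈ 1.57 mg/L

At the critical point dD/dt = 0, so k_1 L₀ e^(−k_1 t) = k_r D. Substituting D(t) from the Streeter–Phelps equation and solving for t gives
t_c = ln[(k_r/k_1)(1 − D₀(k_r−k_1)/(k_1 L₀))] / (k_r−k_1).
Here k_r−k_1 = 0.7680 d⁻¹ and 1 − D₀(k_r−k_1)/(k_1 L₀) = 1 − 1.20×0.7680/(0.392×6.41) = 0.6332, so
t_c = ln(2.959 × 0.6332) / 0.7680 = 0.6280 / 0.7680 = 0.8177 d.
D_c = (k_1/k_r) L₀ e^(−k_1 t_c) = (0.392/1.16) × 6.41 × e^(−0.392×0.8177) = 0.3379 × 6.41 × 0.7258 = 1.572 mg/L.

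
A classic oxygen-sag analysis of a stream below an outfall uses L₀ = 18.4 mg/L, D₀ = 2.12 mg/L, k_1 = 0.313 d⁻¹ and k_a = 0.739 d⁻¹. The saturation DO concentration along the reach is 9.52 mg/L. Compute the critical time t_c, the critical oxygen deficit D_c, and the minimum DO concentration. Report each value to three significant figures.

t_c ≈ 1.62 d; D_c ≈ 4.70 mg/L; min DO ≈ 4.82 mg/L

t_c = [1/(k_a−k_1)] ln[(k_a/k_1)(1 − D₀(k_a−k_1)/(k_1 L₀))]
= [1/(0.739−0.313)] ln[(0.739/0.313)(1 − 2.12×0.4260/(0.313×18.4))]
= (1/0.4260) ln[2.361 × 0.8432] = 2.347 × ln(1.991) = 2.347 × 0.6885 = 1.616 d.
L(t_c) = L₀ e^(−k_1 t_c) = 18.4 × 0.6030 = 11.09 mg/L, and at the critical point k_a D_c = k_1 L, so D_c = (0.313/0.739) × 11.09 = 4.699 mg/L.
Minimum DO = C_s − D_c = 9.52 − 4.699 = 4.821 mg/L.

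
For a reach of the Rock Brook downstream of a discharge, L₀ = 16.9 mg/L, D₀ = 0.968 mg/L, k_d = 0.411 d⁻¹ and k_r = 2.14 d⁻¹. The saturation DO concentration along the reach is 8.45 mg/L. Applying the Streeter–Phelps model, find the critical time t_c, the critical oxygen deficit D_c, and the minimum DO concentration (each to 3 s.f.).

t_c ≈ 0.795 d; D_c ≈ 2.34 mg/L; min DO ≈ 6.11 mg/L

At the critical point dD/dt = 0, so k_d L₀ e^(−k_d t) = k_r D. Substituting D(t) from the Streeter–Phelps equation and solving for t gives
t_c = ln[(k_r/k_d)(1 − D₀(k_r−k_d)/(k_d L₀))] / (k_r−k_d).
Here k_r−k_d = 1.729 d⁻¹ and 1 − D₀(k_r−k_d)/(k_d L₀) = 1 − 0.968×1.729/(0.411×16.9) = 0.7590, so
t_c = ln(5.207 × 0.7590) / 1.729 = 1.374 / 1.729 = 0.7948 d.
L(t_c) = L₀ e^(−k_d t_c) = 16.9 × 0.7213 = 12.19 mg/L, and at the critical point k_r D_c = k_d L, so D_c = (0.411/2.14) × 12.19 = 2.341 mg/L.
Minimum DO = C_s − D_c = 8.45 − 2.341 = 6.109 mg/L.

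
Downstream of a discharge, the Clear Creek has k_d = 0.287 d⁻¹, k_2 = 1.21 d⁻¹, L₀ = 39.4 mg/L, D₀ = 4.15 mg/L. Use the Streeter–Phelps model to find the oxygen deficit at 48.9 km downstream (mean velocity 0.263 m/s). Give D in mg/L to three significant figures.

D ≈ 6.01 mg/L

Travel time t = x/v = 48.9 km / (0.263 m/s) = 48900 m / 0.263 m/s = 185900 s = 2.152 d.
k_d L₀/(k_2−k_d) = 0.287×39.4/(1.21−0.287) = 11.31/0.9230 = 12.25 mg/L.
e^(−k_d t) = e^(−0.287×2.152) = 0.5392; e^(−k_2 t) = e^(−1.21×2.152) = 0.07398.
D = 12.25 × (0.5392 − 0.07398) + 4.15 × 0.07398 = 5.700 + 0.3070 = 6.007 mg/L.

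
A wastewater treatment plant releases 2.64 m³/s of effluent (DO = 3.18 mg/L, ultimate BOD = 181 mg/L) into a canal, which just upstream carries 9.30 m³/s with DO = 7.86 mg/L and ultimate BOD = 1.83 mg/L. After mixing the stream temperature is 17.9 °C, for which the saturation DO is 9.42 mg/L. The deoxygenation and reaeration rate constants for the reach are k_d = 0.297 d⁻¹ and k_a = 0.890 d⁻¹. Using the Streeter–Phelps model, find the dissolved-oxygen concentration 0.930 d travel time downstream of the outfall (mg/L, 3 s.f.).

DO ≈ 1.61 mg/L

Mixed DO = (9.30×7.86 + 2.64×3.18)/(9.30+2.64) = 81.49/11.94 = 6.825 mg/L.
Mixed L₀ = (9.30×1.83 + 2.64×181)/(11.94) = 494.9/11.94 = 41.45 mg/L.
Initial deficit D₀ = C_s − DO₀ = 9.42 − 6.825 = 2.595 mg/L.
D(0.930) = [0.297×41.45/(0.890−0.297)](e^(−0.297×0.930) − e^(−0.890×0.930)) + 2.595 e^(−0.890×0.930)
= 20.76 × (0.7587 − 0.4371) + 2.595 × 0.4371 = 7.810 mg/L.
DO = 9.42 − 7.810 = 1.610 mg/L.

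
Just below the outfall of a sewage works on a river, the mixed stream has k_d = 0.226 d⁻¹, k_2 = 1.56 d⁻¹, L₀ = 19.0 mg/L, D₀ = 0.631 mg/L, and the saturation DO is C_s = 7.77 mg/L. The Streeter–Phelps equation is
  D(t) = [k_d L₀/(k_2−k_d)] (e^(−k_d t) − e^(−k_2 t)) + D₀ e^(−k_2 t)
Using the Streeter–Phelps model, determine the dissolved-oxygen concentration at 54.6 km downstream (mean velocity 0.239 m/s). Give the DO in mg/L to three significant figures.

DO ≈ 6.04 mg/L

Travel time t = x/v = 54.6 km / (0.239 m/s) = 54600 m / 0.239 m/s = 228500 s = 2.644 d.
k_d L₀/(k_2−k_d) = 0.226×19.0/(1.56−0.226) = 4.294/1.334 = 3.219 mg/L.
e^(−k_d t) = e^(−0.226×2.644) = 0.5501; e^(−k_2 t) = e^(−1.56×2.644) = 0.01617.
D = 3.219 × (0.5501 − 0.01617) + 0.631 × 0.01617 = 1.719 + 0.01020 = 1.729 mg/L.
DO = C_s − D = 7.77 − 1.729 = 6.041 mg/L.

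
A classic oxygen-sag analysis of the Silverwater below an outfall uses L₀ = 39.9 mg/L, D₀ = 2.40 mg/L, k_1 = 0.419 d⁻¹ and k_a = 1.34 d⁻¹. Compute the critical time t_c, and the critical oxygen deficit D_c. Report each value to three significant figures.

At the critical point dD/dt = 0, so k_1 L₀ e^(−k_1 t) = k_a D. Substituting D(t) from the Streeter–Phelps equation and solving for t gives
t_c = ln[(k_a/k_1)(1 − D₀(k_a−k_1)/(k_1 L₀))] / (k_a−k_1).
Here k_a−k_1 = 0.9210 d⁻¹ and 1 − D₀(k_a−k_1)/(k_1 L₀) = 1 − 2.40×0.9210/(0.419×39.9) = 0.8678, so
t_c = ln(3.198 × 0.8678) / 0.9210 = 1.021 / 0.9210 = 1.108 d.
D_c = (k_1/k_a) L₀ e^(−k_1 t_c) = (0.419/1.34) × 39.9 × e^(−0.419×1.108) = 0.3127 × 39.9 × 0.6285 = 7.842 mg/L.

t_c ≈ 1.11 d; D_c ≈ 7.84 mg/L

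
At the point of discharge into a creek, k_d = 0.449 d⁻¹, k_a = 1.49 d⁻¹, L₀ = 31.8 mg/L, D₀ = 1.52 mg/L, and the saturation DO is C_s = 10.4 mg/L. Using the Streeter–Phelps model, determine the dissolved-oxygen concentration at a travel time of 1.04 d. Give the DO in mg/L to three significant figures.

k_d L₀/(k_a−k_d) = 0.449×31.8/(1.49−0.449) = 14.28/1.041 = 13.72 mg/L.
e^(−k_d t) = e^(−0.449×1.040) = 0.6269; e^(−k_a t) = e^(−1.49×1.040) = 0.2123.
D = 13.72 × (0.6269 − 0.2123) + 1.52 × 0.2123 = 5.686 + 0.3227 = 6.009 mg/L.
DO = C_s − D = 10.4 − 6.009 = 4.391 mg/L.

DO ≈ 4.39 mg/L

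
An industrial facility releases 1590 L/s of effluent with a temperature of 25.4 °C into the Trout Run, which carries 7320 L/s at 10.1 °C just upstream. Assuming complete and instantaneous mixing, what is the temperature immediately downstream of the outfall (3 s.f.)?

Flow-weighted mixing: C = (Q_r C_r + Q_w C_w)/(Q_r + Q_w)
= (7320×10.1 + 1590×25.4)/(7320 + 1590) = 114300/8910 = 12.83 °C.

12.8 °C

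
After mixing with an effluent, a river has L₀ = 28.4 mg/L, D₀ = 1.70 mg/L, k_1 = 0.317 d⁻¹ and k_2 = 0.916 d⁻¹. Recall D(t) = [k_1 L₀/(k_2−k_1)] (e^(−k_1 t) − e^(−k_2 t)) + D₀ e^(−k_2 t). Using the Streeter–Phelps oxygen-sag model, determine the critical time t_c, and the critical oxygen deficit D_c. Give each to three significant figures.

t_c ≈ 1.57 d; D_c ≈ 5.97 mg/L

t_c = [1/(k_2−k_1)] ln[(k_2/k_1)(1 − D₀(k_2−k_1)/(k_1 L₀))]
= [1/(0.916−0.317)] ln[(0.916/0.317)(1 − 1.70×0.5990/(0.317×28.4))]
= (1/0.5990) ln[2.890 × 0.8869] = 1.669 × ln(2.563) = 1.669 × 0.9411 = 1.571 d.
D_c = (k_1/k_2) L₀ e^(−k_1 t_c) = (0.317/0.916) × 28.4 × e^(−0.317×1.571) = 0.3461 × 28.4 × 0.6077 = 5.973 mg/L.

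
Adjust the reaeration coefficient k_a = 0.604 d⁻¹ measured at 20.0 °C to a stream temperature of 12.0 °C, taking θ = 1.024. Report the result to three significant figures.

k_a(T₂) = k_a(T₁) · θ^(T₂−T₁) = 0.604 × 1.024^(12.0−20.0)
= 0.604 × 1.024^-8.00 = 0.604 × 0.8272 = 0.4996 d⁻¹.

k_a ≈ 0.500 d⁻¹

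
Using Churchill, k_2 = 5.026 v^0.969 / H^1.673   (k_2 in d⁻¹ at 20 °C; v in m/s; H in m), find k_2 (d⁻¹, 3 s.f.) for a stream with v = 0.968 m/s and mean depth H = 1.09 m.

k_2 = 5.026 × 0.968^0.969 / 1.09^1.673 = 5.026 × 0.9690 / 1.155 = 4.216 d⁻¹.

k_2 ≈ 4.22 d⁻¹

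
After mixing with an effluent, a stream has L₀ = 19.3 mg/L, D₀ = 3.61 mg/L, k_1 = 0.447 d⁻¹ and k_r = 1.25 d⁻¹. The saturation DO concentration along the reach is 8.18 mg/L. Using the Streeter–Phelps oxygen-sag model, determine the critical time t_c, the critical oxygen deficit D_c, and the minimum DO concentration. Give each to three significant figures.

t_c ≈ 0.771 d; D_c ≈ 4.89 mg/L; min DO ≈ 3.29 mg/L

With k_r/k_1 = 2.796 and 1 − D₀(k_r−k_1)/(k_1 L₀) = 0.6640,
t_c = ln(2.796 × 0.6640) / (1.25 − 0.447) = ln(1.857) / 0.8030 = 0.6188/0.8030 = 0.7707 d.
D_c = (k_1/k_r) L₀ e^(−k_1 t_c) = (0.447/1.25) × 19.3 × e^(−0.447×0.7707) = 0.3576 × 19.3 × 0.7086 = 4.890 mg/L.
Minimum DO = C_s − D_c = 8.18 − 4.890 = 3.290 mg/L.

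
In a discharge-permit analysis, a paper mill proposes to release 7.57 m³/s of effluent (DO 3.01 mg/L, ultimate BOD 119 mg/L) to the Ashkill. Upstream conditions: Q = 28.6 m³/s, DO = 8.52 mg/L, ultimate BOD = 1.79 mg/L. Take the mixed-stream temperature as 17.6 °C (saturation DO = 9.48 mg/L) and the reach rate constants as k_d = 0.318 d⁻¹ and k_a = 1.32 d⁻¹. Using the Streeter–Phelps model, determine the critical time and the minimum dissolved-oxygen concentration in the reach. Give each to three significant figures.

Mixed DO = (28.6×8.52 + 7.57×3.01)/(28.6+7.57) = 266.5/36.17 = 7.367 mg/L.
Mixed L₀ = (28.6×1.79 + 7.57×119)/(36.17) = 952.0/36.17 = 26.32 mg/L.
Initial deficit D₀ = C_s − DO₀ = 9.48 − 7.367 = 2.113 mg/L.
t_c = (1/1.002) ln[(1.32/0.318)(1 − 2.113×1.002/(0.318×26.32))] = 0.9980 × ln(3.101) = 1.129 d.
D_c = (0.318/1.32) × 26.32 × e^(−0.318×1.129) = 0.2409 × 26.32 × 0.6983 = 4.428 mg/L.
Minimum DO = 9.48 − 4.428 = 5.052 mg/L.

t_c ≈ 1.13 d; minimum DO ≈ 5.05 mg/L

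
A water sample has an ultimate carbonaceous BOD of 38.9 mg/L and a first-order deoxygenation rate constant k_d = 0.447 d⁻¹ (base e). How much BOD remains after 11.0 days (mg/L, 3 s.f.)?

L_t = L₀ e^(−k_d t) = 38.9 × e^(−0.447×11.0) = 38.9 × 0.007321 = 0.2848 mg/L.

L ≈ 0.285 mg/L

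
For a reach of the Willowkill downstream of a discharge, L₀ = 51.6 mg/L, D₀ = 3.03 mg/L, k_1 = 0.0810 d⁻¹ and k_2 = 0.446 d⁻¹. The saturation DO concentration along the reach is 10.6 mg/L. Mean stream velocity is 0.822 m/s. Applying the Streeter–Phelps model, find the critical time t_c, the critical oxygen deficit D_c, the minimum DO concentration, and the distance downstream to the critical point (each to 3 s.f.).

t_c ≈ 3.83 d; D_c ≈ 6.87 mg/L; min DO ≈ 3.73 mg/L; x_c ≈ 272 km

t_c = [1/(k_2−k_1)] ln[(k_2/k_1)(1 − D₀(k_2−k_1)/(k_1 L₀))]
= [1/(0.446−0.0810)] ln[(0.446/0.0810)(1 − 3.03×0.3650/(0.0810×51.6))]
= (1/0.3650) ln[5.506 × 0.7354] = 2.740 × ln(4.049) = 2.740 × 1.399 = 3.832 d.
L(t_c) = L₀ e^(−k_1 t_c) = 51.6 × 0.7332 = 37.83 mg/L, and at the critical point k_2 D_c = k_1 L, so D_c = (0.0810/0.446) × 37.83 = 6.871 mg/L.
Minimum DO = C_s − D_c = 10.6 − 6.871 = 3.729 mg/L.
x_c = v t_c = 0.822 m/s × 3.832 d × 86400 s/d = 272100 m ≈ 272 km.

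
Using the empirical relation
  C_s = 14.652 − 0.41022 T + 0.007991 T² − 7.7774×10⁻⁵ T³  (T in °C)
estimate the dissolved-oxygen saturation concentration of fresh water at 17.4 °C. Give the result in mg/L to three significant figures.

C_s ≈ 9.52 mg/L

C_s = 14.652 − 0.41022×17.4 + 0.007991×17.4² − 7.7774×10⁻⁵×17.4³ = 9.524 mg/L.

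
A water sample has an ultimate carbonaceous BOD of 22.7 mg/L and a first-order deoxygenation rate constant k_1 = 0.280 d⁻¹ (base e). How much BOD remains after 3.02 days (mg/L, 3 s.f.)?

L_t = L₀ e^(−k_1 t) = 22.7 × e^(−0.280×3.02) = 22.7 × 0.4293 = 9.745 mg/L.

L ≈ 9.75 mg/L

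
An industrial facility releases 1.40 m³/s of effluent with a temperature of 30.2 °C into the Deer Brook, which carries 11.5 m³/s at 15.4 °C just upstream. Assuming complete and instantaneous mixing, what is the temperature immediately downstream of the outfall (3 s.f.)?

17.0 °C

Flow-weighted mixing: C = (Q_r C_r + Q_w C_w)/(Q_r + Q_w)
= (11.5×15.4 + 1.40×30.2)/(11.5 + 1.40) = 219.4/12.90 = 17.01 °C.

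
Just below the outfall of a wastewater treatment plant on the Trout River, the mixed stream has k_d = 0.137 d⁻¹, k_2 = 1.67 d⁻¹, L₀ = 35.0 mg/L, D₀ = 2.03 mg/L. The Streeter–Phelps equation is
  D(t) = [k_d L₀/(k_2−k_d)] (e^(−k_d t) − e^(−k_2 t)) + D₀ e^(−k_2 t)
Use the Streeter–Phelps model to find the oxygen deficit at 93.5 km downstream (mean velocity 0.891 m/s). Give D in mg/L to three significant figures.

Travel time t = x/v = 93.5 km / (0.891 m/s) = 93500 m / 0.891 m/s = 104900 s = 1.215 d.
k_d L₀/(k_2−k_d) = 0.137×35.0/(1.67−0.137) = 4.795/1.533 = 3.128 mg/L.
e^(−k_d t) = e^(−0.137×1.215) = 0.8467; e^(−k_2 t) = e^(−1.67×1.215) = 0.1316.
D = 3.128 × (0.8467 − 0.1316) + 2.03 × 0.1316 = 2.237 + 0.2671 = 2.504 mg/L.

D ≈ 2.50 mg/L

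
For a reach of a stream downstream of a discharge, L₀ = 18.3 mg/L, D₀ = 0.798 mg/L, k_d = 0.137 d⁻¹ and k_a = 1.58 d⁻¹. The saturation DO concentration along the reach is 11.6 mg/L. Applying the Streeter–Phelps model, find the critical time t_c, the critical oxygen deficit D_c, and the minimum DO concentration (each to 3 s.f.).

t_c ≈ 1.27 d; D_c ≈ 1.33 mg/L; min DO ≈ 10.3 mg/L

With k_a/k_d = 11.53 and 1 − D₀(k_a−k_d)/(k_d L₀) = 0.5407,
t_c = ln(11.53 × 0.5407) / (1.58 − 0.137) = ln(6.236) / 1.443 = 1.830/1.443 = 1.268 d.
D_c = (k_d/k_a) L₀ e^(−k_d t_c) = (0.137/1.58) × 18.3 × e^(−0.137×1.268) = 0.08671 × 18.3 × 0.8405 = 1.334 mg/L.
Minimum DO = C_s − D_c = 11.6 − 1.334 = 10.27 mg/L.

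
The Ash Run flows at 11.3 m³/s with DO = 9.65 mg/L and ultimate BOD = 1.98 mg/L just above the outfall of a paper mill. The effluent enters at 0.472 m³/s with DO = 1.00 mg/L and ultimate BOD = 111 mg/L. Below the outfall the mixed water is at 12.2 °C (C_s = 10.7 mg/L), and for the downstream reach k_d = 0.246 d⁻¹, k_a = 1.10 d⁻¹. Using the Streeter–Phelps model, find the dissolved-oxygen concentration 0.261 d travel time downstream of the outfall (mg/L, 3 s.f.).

DO ≈ 9.31 mg/L

Mixed DO = (11.3×9.65 + 0.472×1.00)/(11.3+0.472) = 109.5/11.77 = 9.303 mg/L.
Mixed L₀ = (11.3×1.98 + 0.472×111)/(11.77) = 74.77/11.77 = 6.351 mg/L.
Initial deficit D₀ = C_s − DO₀ = 10.7 − 9.303 = 1.397 mg/L.
D(0.261) = [0.246×6.351/(1.10−0.246)](e^(−0.246×0.261) − e^(−1.10×0.261)) + 1.397 e^(−1.10×0.261)
= 1.829 × (0.9378 − 0.7504) + 1.397 × 0.7504 = 1.391 mg/L.
DO = 10.7 − 1.391 = 9.309 mg/L.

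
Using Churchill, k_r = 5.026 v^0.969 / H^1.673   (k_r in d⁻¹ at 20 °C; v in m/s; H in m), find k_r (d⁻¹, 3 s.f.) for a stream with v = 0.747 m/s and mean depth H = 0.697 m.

k_r ≈ 6.93 d⁻¹

k_r = 5.026 × 0.747^0.969 / 0.697^1.673 = 5.026 × 0.7538 / 0.5467 = 6.930 d⁻¹.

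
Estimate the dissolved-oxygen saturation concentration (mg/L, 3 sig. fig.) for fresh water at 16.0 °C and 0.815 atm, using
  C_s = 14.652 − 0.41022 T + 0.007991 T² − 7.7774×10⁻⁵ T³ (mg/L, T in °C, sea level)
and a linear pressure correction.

At sea level: C_s = 14.652 − 0.41022×16.0 + 0.007991×16.0² − 7.7774×10⁻⁵×16.0³ = 9.816 mg/L.
Pressure correction: C_s' = 9.816 × 0.815 = 8.000 mg/L.

C_s ≈ 8.00 mg/L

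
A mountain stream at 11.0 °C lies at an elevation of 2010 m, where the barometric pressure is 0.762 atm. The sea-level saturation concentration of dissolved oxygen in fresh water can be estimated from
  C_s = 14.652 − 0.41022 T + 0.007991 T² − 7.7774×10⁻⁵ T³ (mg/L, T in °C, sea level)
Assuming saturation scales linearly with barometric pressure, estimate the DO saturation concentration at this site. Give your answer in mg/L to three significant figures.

C_s ≈ 8.38 mg/L

At sea level: C_s = 14.652 − 0.41022×11.0 + 0.007991×11.0² − 7.7774×10⁻⁵×11.0³ = 11.00 mg/L.
Pressure correction: C_s' = 11.00 × 0.762 = 8.384 mg/L.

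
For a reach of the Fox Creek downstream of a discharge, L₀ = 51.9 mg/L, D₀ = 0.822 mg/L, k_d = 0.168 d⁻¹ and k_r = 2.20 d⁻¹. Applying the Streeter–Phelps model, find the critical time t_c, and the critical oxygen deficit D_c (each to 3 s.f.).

t_c ≈ 1.16 d; D_c ≈ 3.26 mg/L

t_c = [1/(k_r−k_d)] ln[(k_r/k_d)(1 − D₀(k_r−k_d)/(k_d L₀))]
= [1/(2.20−0.168)] ln[(2.20/0.168)(1 − 0.822×2.032/(0.168×51.9))]
= (1/2.032) ln[13.10 × 0.8084] = 0.4921 × ln(10.59) = 0.4921 × 2.360 = 1.161 d.
L(t_c) = L₀ e^(−k_d t_c) = 51.9 × 0.8228 = 42.70 mg/L, and at the critical point k_r D_c = k_d L, so D_c = (0.168/2.20) × 42.70 = 3.261 mg/L.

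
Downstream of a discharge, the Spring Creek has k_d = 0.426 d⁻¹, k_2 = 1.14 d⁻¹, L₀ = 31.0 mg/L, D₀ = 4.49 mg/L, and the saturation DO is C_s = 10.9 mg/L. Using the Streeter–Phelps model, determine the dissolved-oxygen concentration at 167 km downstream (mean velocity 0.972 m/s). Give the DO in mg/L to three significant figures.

DO ≈ 4.42 mg/L

Travel time t = x/v = 167 km / (0.972 m/s) = 167000 m / 0.972 m/s = 171800 s = 1.989 d.
k_d L₀/(k_2−k_d) = 0.426×31.0/(1.14−0.426) = 13.21/0.7140 = 18.50 mg/L.
e^(−k_d t) = e^(−0.426×1.989) = 0.4286; e^(−k_2 t) = e^(−1.14×1.989) = 0.1036.
D = 18.50 × (0.4286 − 0.1036) + 4.49 × 0.1036 = 6.011 + 0.4653 = 6.477 mg/L.
DO = C_s − D = 10.9 − 6.477 = 4.423 mg/L.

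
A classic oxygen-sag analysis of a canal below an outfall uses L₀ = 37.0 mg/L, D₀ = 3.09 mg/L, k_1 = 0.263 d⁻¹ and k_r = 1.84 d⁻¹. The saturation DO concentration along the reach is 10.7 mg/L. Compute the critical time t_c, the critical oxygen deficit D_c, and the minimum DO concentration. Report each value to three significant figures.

t_c ≈ 0.793 d; D_c ≈ 4.29 mg/L; min DO ≈ 6.41 mg/L

At the critical point dD/dt = 0, so k_1 L₀ e^(−k_1 t) = k_r D. Substituting D(t) from the Streeter–Phelps equation and solving for t gives
t_c = ln[(k_r/k_1)(1 − D₀(k_r−k_1)/(k_1 L₀))] / (k_r−k_1).
Here k_r−k_1 = 1.577 d⁻¹ and 1 − D₀(k_r−k_1)/(k_1 L₀) = 1 − 3.09×1.577/(0.263×37.0) = 0.4992, so
t_c = ln(6.996 × 0.4992) / 1.577 = 1.251 / 1.577 = 0.7931 d.
D_c = (k_1/k_r) L₀ e^(−k_1 t_c) = (0.263/1.84) × 37.0 × e^(−0.263×0.7931) = 0.1429 × 37.0 × 0.8117 = 4.293 mg/L.
Minimum DO = C_s − D_c = 10.7 − 4.293 = 6.407 mg/L.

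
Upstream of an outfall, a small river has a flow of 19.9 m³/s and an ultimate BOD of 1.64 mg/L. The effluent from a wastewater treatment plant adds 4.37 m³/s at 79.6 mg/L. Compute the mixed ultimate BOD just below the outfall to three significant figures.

15.7 mg/L

Flow-weighted mixing: C = (Q_r C_r + Q_w C_w)/(Q_r + Q_w)
= (19.9×1.64 + 4.37×79.6)/(19.9 + 4.37) = 380.5/24.27 = 15.68 mg/L.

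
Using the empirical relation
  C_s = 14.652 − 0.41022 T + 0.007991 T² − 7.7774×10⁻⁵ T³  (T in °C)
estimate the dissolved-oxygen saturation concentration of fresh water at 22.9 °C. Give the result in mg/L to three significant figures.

C_s = 14.652 − 0.41022×22.9 + 0.007991×22.9² − 7.7774×10⁻⁵×22.9³ = 8.515 mg/L.

C_s ≈ 8.51 mg/L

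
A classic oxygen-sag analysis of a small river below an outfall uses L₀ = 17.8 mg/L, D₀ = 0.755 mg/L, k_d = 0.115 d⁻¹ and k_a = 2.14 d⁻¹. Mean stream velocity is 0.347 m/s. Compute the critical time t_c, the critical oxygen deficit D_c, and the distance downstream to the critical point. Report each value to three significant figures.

At the critical point dD/dt = 0, so k_d L₀ e^(−k_d t) = k_a D. Substituting D(t) from the Streeter–Phelps equation and solving for t gives
t_c = ln[(k_a/k_d)(1 − D₀(k_a−k_d)/(k_d L₀))] / (k_a−k_d).
Here k_a−k_d = 2.025 d⁻¹ and 1 − D₀(k_a−k_d)/(k_d L₀) = 1 − 0.755×2.025/(0.115×17.8) = 0.2531, so
t_c = ln(18.61 × 0.2531) / 2.025 = 1.550 / 2.025 = 0.7653 d.
D_c = (k_d/k_a) L₀ e^(−k_d t_c) = (0.115/2.14) × 17.8 × e^(−0.115×0.7653) = 0.05374 × 17.8 × 0.9158 = 0.8760 mg/L.
x_c = v t_c = 0.347 m/s × 0.7653 d × 86400 s/d = 22940 m ≈ 22.9 km.

t_c ≈ 0.765 d; D_c ≈ 0.876 mg/L; x_c ≈ 22.9 km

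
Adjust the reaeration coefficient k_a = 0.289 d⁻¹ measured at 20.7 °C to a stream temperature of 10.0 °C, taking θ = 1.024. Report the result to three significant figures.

k_a(T₂) = k_a(T₁) · θ^(T₂−T₁) = 0.289 × 1.024^(10.0−20.7)
= 0.289 × 1.024^-10.7 = 0.289 × 0.7759 = 0.2242 d⁻¹.

k_a ≈ 0.224 d⁻¹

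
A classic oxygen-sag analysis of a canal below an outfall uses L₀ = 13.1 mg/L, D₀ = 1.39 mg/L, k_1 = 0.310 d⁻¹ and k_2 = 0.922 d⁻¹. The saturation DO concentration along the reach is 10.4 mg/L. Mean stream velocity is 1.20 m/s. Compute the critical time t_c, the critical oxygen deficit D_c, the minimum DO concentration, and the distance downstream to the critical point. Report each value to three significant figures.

With k_2/k_1 = 2.974 and 1 − D₀(k_2−k_1)/(k_1 L₀) = 0.7905,
t_c = ln(2.974 × 0.7905) / (0.922 − 0.310) = ln(2.351) / 0.6120 = 0.8549/0.6120 = 1.397 d.
L(t_c) = L₀ e^(−k_1 t_c) = 13.1 × 0.6485 = 8.496 mg/L, and at the critical point k_2 D_c = k_1 L, so D_c = (0.310/0.922) × 8.496 = 2.856 mg/L.
Minimum DO = C_s − D_c = 10.4 − 2.856 = 7.544 mg/L.
x_c = v t_c = 1.20 m/s × 1.397 d × 86400 s/d = 144800 m ≈ 145 km.

t_c ≈ 1.40 d; D_c ≈ 2.86 mg/L; min DO ≈ 7.54 mg/L; x_c ≈ 145 km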